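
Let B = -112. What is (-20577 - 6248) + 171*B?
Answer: -45977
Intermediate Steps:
(-20577 - 6248) + 171*B = (-20577 - 6248) + 171*(-112) = -26825 - 19152 = -45977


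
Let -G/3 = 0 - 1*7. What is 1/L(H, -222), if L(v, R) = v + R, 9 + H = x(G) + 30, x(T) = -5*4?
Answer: -1/221 ≈ -0.0045249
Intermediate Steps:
G = 21 (G = -3*(0 - 1*7) = -3*(0 - 7) = -3*(-7) = 21)
x(T) = -20
H = 1 (H = -9 + (-20 + 30) = -9 + 10 = 1)
L(v, R) = R + v
1/L(H, -222) = 1/(-222 + 1) = 1/(-221) = -1/221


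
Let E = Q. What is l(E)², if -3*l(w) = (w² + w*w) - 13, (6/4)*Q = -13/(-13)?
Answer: 11881/729 ≈ 16.298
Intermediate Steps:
Q = ⅔ (Q = 2*(-13/(-13))/3 = 2*(-13*(-1/13))/3 = (⅔)*1 = ⅔ ≈ 0.66667)
E = ⅔ ≈ 0.66667
l(w) = 13/3 - 2*w²/3 (l(w) = -((w² + w*w) - 13)/3 = -((w² + w²) - 13)/3 = -(2*w² - 13)/3 = -(-13 + 2*w²)/3 = 13/3 - 2*w²/3)
l(E)² = (13/3 - 2*(⅔)²/3)² = (13/3 - ⅔*4/9)² = (13/3 - 8/27)² = (109/27)² = 11881/729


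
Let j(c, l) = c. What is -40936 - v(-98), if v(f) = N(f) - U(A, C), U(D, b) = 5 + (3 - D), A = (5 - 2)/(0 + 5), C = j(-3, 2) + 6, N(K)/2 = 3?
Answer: -204673/5 ≈ -40935.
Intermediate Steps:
N(K) = 6 (N(K) = 2*3 = 6)
C = 3 (C = -3 + 6 = 3)
A = 3/5 ≈ 0.60000
U(D, b) = 8 - D
v(f) = -7/5 (v(f) = 6 - (8 - 1*3/5) = 6 - (8 - 3/5) = 6 - 1*37/5 = 6 - 37/5 = -7/5)
-40936 - v(-98) = -40936 - 1*(-7/5) = -40936 + 7/5 = -204673/5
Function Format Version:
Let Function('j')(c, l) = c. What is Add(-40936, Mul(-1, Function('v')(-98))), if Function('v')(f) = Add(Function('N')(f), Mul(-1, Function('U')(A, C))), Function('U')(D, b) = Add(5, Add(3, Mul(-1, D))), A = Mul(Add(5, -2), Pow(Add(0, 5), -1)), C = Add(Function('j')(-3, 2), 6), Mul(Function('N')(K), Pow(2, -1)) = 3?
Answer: Rational(-204673, 5) ≈ -40935.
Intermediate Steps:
Function('N')(K) = 6 (Function('N')(K) = Mul(2, 3) = 6)
C = 3 (C = Add(-3, 6) = 3)
A = Rational(3, 5) (A = Mul(3, Pow(5, -1)) = Mul(3, Rational(1, 5)) = Rational(3, 5) ≈ 0.60000)
Function('U')(D, b) = Add(8, Mul(-1, D))
Function('v')(f) = Rational(-7, 5) (Function('v')(f) = Add(6, Mul(-1, Add(8, Mul(-1, Rational(3, 5))))) = Add(6, Mul(-1, Add(8, Rational(-3, 5)))) = Add(6, Mul(-1, Rational(37, 5))) = Add(6, Rational(-37, 5)) = Rational(-7, 5))
Add(-40936, Mul(-1, Function('v')(-98))) = Add(-40936, Mul(-1, Rational(-7, 5))) = Add(-40936, Rational(7, 5)) = Rational(-204673, 5)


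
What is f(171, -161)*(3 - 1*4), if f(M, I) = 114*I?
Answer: 18354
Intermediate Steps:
f(171, -161)*(3 - 1*4) = (114*(-161))*(3 - 1*4) = -18354*(3 - 4) = -18354*(-1) = 18354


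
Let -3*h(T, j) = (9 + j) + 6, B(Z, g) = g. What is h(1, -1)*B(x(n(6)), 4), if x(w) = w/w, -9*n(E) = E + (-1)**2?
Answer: -56/3 ≈ -18.667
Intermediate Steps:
n(E) = -1/9 - E/9 (n(E) = -(E + (-1)**2)/9 = -(E + 1)/9 = -(1 + E)/9 = -1/9 - E/9)
x(w) = 1
h(T, j) = -5 - j/3 (h(T, j) = -((9 + j) + 6)/3 = -(15 + j)/3 = -5 - j/3)
h(1, -1)*B(x(n(6)), 4) = (-5 - 1/3*(-1))*4 = (-5 + 1/3)*4 = -14/3*4 = -56/3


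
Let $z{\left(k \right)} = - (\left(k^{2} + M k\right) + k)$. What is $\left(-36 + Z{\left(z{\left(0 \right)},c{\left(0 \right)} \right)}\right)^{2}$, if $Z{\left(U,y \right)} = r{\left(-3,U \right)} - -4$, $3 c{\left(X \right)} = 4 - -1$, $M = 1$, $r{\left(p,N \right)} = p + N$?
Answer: $1225$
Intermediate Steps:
$r{\left(p,N \right)} = N + p$
$c{\left(X \right)} = \frac{5}{3}$ ($c{\left(X \right)} = \frac{4 - -1}{3} = \frac{4 + 1}{3} = \frac{1}{3} \cdot 5 = \frac{5}{3}$)
$z{\left(k \right)} = - k^{2} - 2 k$ ($z{\left(k \right)} = - (\left(k^{2} + 1 k\right) + k) = - (\left(k^{2} + k\right) + k) = - (\left(k + k^{2}\right) + k) = - (k^{2} + 2 k) = - k^{2} - 2 k$)
$Z{\left(U,y \right)} = 1 + U$ ($Z{\left(U,y \right)} = \left(U - 3\right) - -4 = \left(-3 + U\right) + 4 = 1 + U$)
$\left(-36 + Z{\left(z{\left(0 \right)},c{\left(0 \right)} \right)}\right)^{2} = \left(-36 + \left(1 - 0 \left(2 + 0\right)\right)\right)^{2} = \left(-36 + \left(1 - 0 \cdot 2\right)\right)^{2} = \left(-36 + \left(1 + 0\right)\right)^{2} = \left(-36 + 1\right)^{2} = \left(-35\right)^{2} = 1225$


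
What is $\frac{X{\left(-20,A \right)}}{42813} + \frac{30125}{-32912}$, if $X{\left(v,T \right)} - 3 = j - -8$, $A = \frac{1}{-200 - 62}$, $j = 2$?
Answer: $- \frac{1289313769}{1409061456} \approx -0.91502$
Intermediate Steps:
$A = - \frac{1}{262}$ ($A = \frac{1}{-262} = - \frac{1}{262} \approx -0.0038168$)
$X{\left(v,T \right)} = 13$ ($X{\left(v,T \right)} = 3 + \left(2 - -8\right) = 3 + \left(2 + 8\right) = 3 + 10 = 13$)
$\frac{X{\left(-20,A \right)}}{42813} + \frac{30125}{-32912} = \frac{13}{42813} + \frac{30125}{-32912} = 13 \cdot \frac{1}{42813} + 30125 \left(- \frac{1}{32912}\right) = \frac{13}{42813} - \frac{30125}{32912} = - \frac{1289313769}{1409061456}$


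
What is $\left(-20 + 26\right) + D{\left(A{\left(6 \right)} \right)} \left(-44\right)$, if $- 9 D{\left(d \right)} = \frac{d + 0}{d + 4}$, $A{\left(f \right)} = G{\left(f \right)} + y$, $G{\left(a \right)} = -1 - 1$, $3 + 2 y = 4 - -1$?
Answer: $\frac{118}{27} \approx 4.3704$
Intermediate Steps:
$y = 1$ ($y = - \frac{3}{2} + \frac{4 - -1}{2} = - \frac{3}{2} + \frac{4 + 1}{2} = - \frac{3}{2} + \frac{1}{2} \cdot 5 = - \frac{3}{2} + \frac{5}{2} = 1$)
$G{\left(a \right)} = -2$
$A{\left(f \right)} = -1$ ($A{\left(f \right)} = -2 + 1 = -1$)
$D{\left(d \right)} = - \frac{d}{9 \left(4 + d\right)}$ ($D{\left(d \right)} = - \frac{\left(d + 0\right) \frac{1}{d + 4}}{9} = - \frac{d \frac{1}{4 + d}}{9} = - \frac{d}{9 \left(4 + d\right)}$)
$\left(-20 + 26\right) + D{\left(A{\left(6 \right)} \right)} \left(-44\right) = \left(-20 + 26\right) + \left(-1\right) \left(-1\right) \frac{1}{36 + 9 \left(-1\right)} \left(-44\right) = 6 + \left(-1\right) \left(-1\right) \frac{1}{36 - 9} \left(-44\right) = 6 + \left(-1\right) \left(-1\right) \frac{1}{27} \left(-44\right) = 6 + \frac{1}{27} \left(-44\right) = 6 - \frac{44}{27} = \frac{118}{27}$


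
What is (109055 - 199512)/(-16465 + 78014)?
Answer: -90457/61549 ≈ -1.4697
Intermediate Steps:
(109055 - 199512)/(-16465 + 78014) = -90457/61549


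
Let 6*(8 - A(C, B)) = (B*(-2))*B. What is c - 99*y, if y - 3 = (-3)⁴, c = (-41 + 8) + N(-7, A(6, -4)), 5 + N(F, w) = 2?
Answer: -8352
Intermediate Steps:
A(C, B) = 8 + B²/3 (A(C, B) = 8 - B*(-2)*B/6 = 8 - (-2*B)*B/6 = 8 - (-1)*B²/3 = 8 + B²/3)
N(F, w) = -3 (N(F, w) = -5 + 2 = -3)
c = -36 (c = (-41 + 8) - 3 = -33 - 3 = -36)
y = 84 (y = 3 + (-3)⁴ = 3 + 81 = 84)
c - 99*y = -36 - 99*84 = -36 - 8316 = -8352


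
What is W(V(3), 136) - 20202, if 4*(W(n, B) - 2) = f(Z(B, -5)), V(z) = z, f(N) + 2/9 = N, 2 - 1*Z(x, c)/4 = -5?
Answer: -363475/18 ≈ -20193.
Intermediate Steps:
Z(x, c) = 28 (Z(x, c) = 8 - 4*(-5) = 8 + 20 = 28)
f(N) = -2/9 + N
W(n, B) = 161/18 (W(n, B) = 2 + (-2/9 + 28)/4 = 2 + (¼)*(250/9) = 2 + 125/18 = 161/18)
W(V(3), 136) - 20202 = 161/18 - 20202 = -363475/18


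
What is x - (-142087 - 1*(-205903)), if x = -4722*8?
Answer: -101592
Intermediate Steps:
x = -37776
x - (-142087 - 1*(-205903)) = -37776 - (-142087 - 1*(-205903)) = -37776 - (-142087 + 205903) = -37776 - 1*63816 = -37776 - 63816 = -101592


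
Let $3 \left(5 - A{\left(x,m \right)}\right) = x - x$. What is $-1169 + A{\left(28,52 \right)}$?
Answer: $-1164$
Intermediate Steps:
$A{\left(x,m \right)} = 5$ ($A{\left(x,m \right)} = 5 - \frac{x - x}{3} = 5 - 0 = 5 + 0 = 5$)
$-1169 + A{\left(28,52 \right)} = -1169 + 5 = -1164$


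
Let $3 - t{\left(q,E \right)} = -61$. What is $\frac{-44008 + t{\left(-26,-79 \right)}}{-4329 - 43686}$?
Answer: $\frac{14648}{16005} \approx 0.91521$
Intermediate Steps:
$t{\left(q,E \right)} = 64$ ($t{\left(q,E \right)} = 3 - -61 = 3 + 61 = 64$)
$\frac{-44008 + t{\left(-26,-79 \right)}}{-4329 - 43686} = \frac{-44008 + 64}{-4329 - 43686} = - \frac{43944}{-48015} = \left(-43944\right) \left(- \frac{1}{48015}\right) = \frac{14648}{16005}$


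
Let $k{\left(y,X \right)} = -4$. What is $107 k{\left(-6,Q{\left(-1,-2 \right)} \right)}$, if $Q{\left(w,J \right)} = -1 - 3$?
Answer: $-428$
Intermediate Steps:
$Q{\left(w,J \right)} = -4$
$107 k{\left(-6,Q{\left(-1,-2 \right)} \right)} = 107 \left(-4\right) = -428$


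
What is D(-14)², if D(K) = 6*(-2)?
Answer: 144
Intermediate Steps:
D(K) = -12
D(-14)² = (-12)² = 144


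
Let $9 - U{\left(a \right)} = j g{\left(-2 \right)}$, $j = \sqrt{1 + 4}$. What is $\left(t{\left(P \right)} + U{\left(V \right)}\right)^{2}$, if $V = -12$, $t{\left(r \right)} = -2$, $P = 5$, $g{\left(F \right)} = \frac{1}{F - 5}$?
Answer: $\frac{\left(49 + \sqrt{5}\right)^{2}}{49} \approx 53.574$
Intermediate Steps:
$g{\left(F \right)} = \frac{1}{-5 + F}$
$j = \sqrt{5} \approx 2.2361$
$U{\left(a \right)} = 9 + \frac{\sqrt{5}}{7}$ ($U{\left(a \right)} = 9 - \frac{\sqrt{5}}{-5 - 2} = 9 - \frac{\sqrt{5}}{-7} = 9 - \sqrt{5} \left(- \frac{1}{7}\right) = 9 - - \frac{\sqrt{5}}{7} = 9 + \frac{\sqrt{5}}{7}$)
$\left(t{\left(P \right)} + U{\left(V \right)}\right)^{2} = \left(-2 + \left(9 + \frac{\sqrt{5}}{7}\right)\right)^{2} = \left(7 + \frac{\sqrt{5}}{7}\right)^{2}$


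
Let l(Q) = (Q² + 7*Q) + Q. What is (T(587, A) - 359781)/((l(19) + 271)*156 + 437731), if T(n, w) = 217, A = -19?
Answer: -359564/560035 ≈ -0.64204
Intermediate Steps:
l(Q) = Q² + 8*Q
(T(587, A) - 359781)/((l(19) + 271)*156 + 437731) = (217 - 359781)/((19*(8 + 19) + 271)*156 + 437731) = -359564/((19*27 + 271)*156 + 437731) = -359564/((513 + 271)*156 + 437731) = -359564/(784*156 + 437731) = -359564/(122304 + 437731) = -359564/560035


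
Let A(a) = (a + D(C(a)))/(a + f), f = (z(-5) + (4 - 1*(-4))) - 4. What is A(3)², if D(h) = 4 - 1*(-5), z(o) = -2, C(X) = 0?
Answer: 144/25 ≈ 5.7600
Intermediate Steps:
D(h) = 9 (D(h) = 4 + 5 = 9)
f = 2 (f = (-2 + (4 - 1*(-4))) - 4 = (-2 + (4 + 4)) - 4 = (-2 + 8) - 4 = 6 - 4 = 2)
A(a) = (9 + a)/(2 + a) (A(a) = (a + 9)/(a + 2) = (9 + a)/(2 + a))
A(3)² = ((9 + 3)/(2 + 3))² = (12/5)² = 144/25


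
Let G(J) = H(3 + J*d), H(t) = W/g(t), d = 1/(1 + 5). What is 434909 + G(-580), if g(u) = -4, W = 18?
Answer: 869809/2 ≈ 4.3490e+5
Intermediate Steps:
d = 1/6 ≈ 0.16667
H(t) = -9/2 (H(t) = 18/(-4) = 18*(-1/4) = -9/2)
G(J) = -9/2
434909 + G(-580) = 434909 - 9/2 = 869809/2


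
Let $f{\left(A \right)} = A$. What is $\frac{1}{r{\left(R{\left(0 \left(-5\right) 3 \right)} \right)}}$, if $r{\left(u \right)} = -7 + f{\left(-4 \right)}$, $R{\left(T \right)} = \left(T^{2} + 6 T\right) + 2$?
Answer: $- \frac{1}{11} \approx -0.090909$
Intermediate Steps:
$R{\left(T \right)} = 2 + T^{2} + 6 T$
$r{\left(u \right)} = -11$ ($r{\left(u \right)} = -7 - 4 = -11$)
$\frac{1}{r{\left(R{\left(0 \left(-5\right) 3 \right)} \right)}} = \frac{1}{-11} = - \frac{1}{11}$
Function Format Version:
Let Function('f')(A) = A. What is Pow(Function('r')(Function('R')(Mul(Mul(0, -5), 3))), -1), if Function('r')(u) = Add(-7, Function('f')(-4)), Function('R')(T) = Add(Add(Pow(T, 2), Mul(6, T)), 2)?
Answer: Rational(-1, 11) ≈ -0.090909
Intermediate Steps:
Function('R')(T) = Add(2, Pow(T, 2), Mul(6, T))
Function('r')(u) = -11 (Function('r')(u) = Add(-7, -4) = -11)
Pow(Function('r')(Function('R')(Mul(Mul(0, -5), 3))), -1) = Pow(-11, -1) = Rational(-1, 11)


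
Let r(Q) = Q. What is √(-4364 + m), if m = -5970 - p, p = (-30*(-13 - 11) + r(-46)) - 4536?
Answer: 2*I*√1618 ≈ 80.449*I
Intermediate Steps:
p = -3862 (p = (-30*(-13 - 11) - 46) - 4536 = (-30*(-24) - 46) - 4536 = (720 - 46) - 4536 = 674 - 4536 = -3862)
m = -2108 (m = -5970 - 1*(-3862) = -5970 + 3862 = -2108)
√(-4364 + m) = √(-4364 - 2108) = √(-6472) = 2*I*√1618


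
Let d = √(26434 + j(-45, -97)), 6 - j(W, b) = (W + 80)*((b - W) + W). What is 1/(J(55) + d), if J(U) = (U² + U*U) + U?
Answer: 407/2482746 - √3315/12413730 ≈ 0.00015929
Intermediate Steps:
J(U) = U + 2*U² (J(U) = (U² + U²) + U = 2*U² + U = U + 2*U²)
j(W, b) = 6 - b*(80 + W) (j(W, b) = 6 - (W + 80)*((b - W) + W) = 6 - (80 + W)*b = 6 - b*(80 + W))
d = 3*√3315 (d = √(26434 + (6 - 80*(-97) - 1*(-45)*(-97))) = √(26434 + (6 + 7760 - 4365)) = √(26434 + 3401) = √29835 = 3*√3315 ≈ 172.73)
1/(J(55) + d) = 1/(55*(1 + 2*55) + 3*√3315) = 1/(55*(1 + 110) + 3*√3315) = 1/(55*111 + 3*√3315) = 1/(6105 + 3*√3315)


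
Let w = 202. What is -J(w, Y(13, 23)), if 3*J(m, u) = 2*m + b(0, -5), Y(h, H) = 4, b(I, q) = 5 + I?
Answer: -409/3 ≈ -136.33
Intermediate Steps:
J(m, u) = 5/3 + 2*m/3 (J(m, u) = (2*m + (5 + 0))/3 = (2*m + 5)/3 = (5 + 2*m)/3 = 5/3 + 2*m/3)
-J(w, Y(13, 23)) = -(5/3 + (⅔)*202) = -(5/3 + 404/3) = -1*409/3 = -409/3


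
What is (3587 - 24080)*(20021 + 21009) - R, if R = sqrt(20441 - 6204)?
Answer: -840827790 - sqrt(14237) ≈ -8.4083e+8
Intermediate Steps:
R = sqrt(14237) ≈ 119.32
(3587 - 24080)*(20021 + 21009) - R = (3587 - 24080)*(20021 + 21009) - sqrt(14237) = -20493*41030 - sqrt(14237) = -840827790 - sqrt(14237)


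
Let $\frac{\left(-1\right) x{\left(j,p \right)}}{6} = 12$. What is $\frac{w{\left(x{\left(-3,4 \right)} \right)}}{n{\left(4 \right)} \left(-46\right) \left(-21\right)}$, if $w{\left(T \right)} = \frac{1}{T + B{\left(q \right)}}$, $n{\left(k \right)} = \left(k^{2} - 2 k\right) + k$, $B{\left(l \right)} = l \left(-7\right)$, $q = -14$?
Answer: $\frac{1}{301392} \approx 3.3179 \cdot 10^{-6}$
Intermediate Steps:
$x{\left(j,p \right)} = -72$ ($x{\left(j,p \right)} = \left(-6\right) 12 = -72$)
$B{\left(l \right)} = - 7 l$
$n{\left(k \right)} = k^{2} - k$
$w{\left(T \right)} = \frac{1}{98 + T}$ ($w{\left(T \right)} = \frac{1}{T - -98} = \frac{1}{T + 98} = \frac{1}{98 + T}$)
$\frac{w{\left(x{\left(-3,4 \right)} \right)}}{n{\left(4 \right)} \left(-46\right) \left(-21\right)} = \frac{1}{\left(98 - 72\right) 4 \left(-1 + 4\right) \left(-46\right) \left(-21\right)} = \frac{1}{26 \cdot 4 \cdot 3 \left(-46\right) \left(-21\right)} = \frac{1}{26 \cdot 12 \left(-46\right) \left(-21\right)} = \frac{1}{26 \left(\left(-552\right) \left(-21\right)\right)} = \frac{1}{26 \cdot 11592} = \frac{1}{26} \cdot \frac{1}{11592} = \frac{1}{301392}$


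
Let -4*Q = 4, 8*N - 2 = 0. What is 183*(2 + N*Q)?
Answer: 1281/4 ≈ 320.25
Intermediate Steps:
N = ¼ (N = ¼ + (⅛)*0 = ¼ + 0 = ¼ ≈ 0.25000)
Q = -1 (Q = -¼*4 = -1)
183*(2 + N*Q) = 183*(2 + (¼)*(-1)) = 183*(2 - ¼) = 183*(7/4) = 1281/4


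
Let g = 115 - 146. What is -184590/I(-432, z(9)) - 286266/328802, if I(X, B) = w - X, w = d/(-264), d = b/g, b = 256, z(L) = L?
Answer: -15554008374657/36329990584 ≈ -428.13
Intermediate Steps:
g = -31
d = -256/31 (d = 256/(-31) = 256*(-1/31) = -256/31 ≈ -8.2581)
w = 32/1023 (w = -256/31/(-264) = -256/31*(-1/264) = 32/1023 ≈ 0.031281)
I(X, B) = 32/1023 - X
-184590/I(-432, z(9)) - 286266/328802 = -184590/(32/1023 - 1*(-432)) - 286266/328802 = -184590/(32/1023 + 432) - 286266*1/328802 = -184590/441968/1023 - 143133/164401 = -184590*1023/441968 - 143133/164401 = -94417785/220984 - 143133/164401 = -15554008374657/36329990584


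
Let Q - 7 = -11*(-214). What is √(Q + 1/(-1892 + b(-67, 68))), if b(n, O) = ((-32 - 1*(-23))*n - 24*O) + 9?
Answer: √1251292042/728 ≈ 48.590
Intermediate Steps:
b(n, O) = 9 - 24*O - 9*n (b(n, O) = ((-32 + 23)*n - 24*O) + 9 = (-9*n - 24*O) + 9 = (-24*O - 9*n) + 9 = 9 - 24*O - 9*n)
Q = 2361 (Q = 7 - 11*(-214) = 7 + 2354 = 2361)
√(Q + 1/(-1892 + b(-67, 68))) = √(2361 + 1/(-1892 + (9 - 24*68 - 9*(-67)))) = √(2361 + 1/(-1892 + (9 - 1632 + 603))) = √(2361 + 1/(-1892 - 1020)) = √(2361 + 1/(-2912)) = √(2361 - 1/2912) = √(6875231/2912) = √1251292042/728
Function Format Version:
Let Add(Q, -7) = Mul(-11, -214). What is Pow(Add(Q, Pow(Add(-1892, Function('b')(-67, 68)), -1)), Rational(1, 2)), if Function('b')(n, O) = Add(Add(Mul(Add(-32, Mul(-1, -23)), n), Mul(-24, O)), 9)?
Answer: Mul(Rational(1, 728), Pow(1251292042, Rational(1, 2))) ≈ 48.590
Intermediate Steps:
Function('b')(n, O) = Add(9, Mul(-24, O), Mul(-9, n)) (Function('b')(n, O) = Add(Add(Mul(Add(-32, 23), n), Mul(-24, O)), 9) = Add(Add(Mul(-9, n), Mul(-24, O)), 9) = Add(Add(Mul(-24, O), Mul(-9, n)), 9) = Add(9, Mul(-24, O), Mul(-9, n)))
Q = 2361 (Q = Add(7, Mul(-11, -214)) = Add(7, 2354) = 2361)
Pow(Add(Q, Pow(Add(-1892, Function('b')(-67, 68)), -1)), Rational(1, 2)) = Pow(Add(2361, Pow(Add(-1892, Add(9, Mul(-24, 68), Mul(-9, -67))), -1)), Rational(1, 2)) = Pow(Add(2361, Pow(Add(-1892, Add(9, -1632, 603)), -1)), Rational(1, 2)) = Pow(Add(2361, Pow(Add(-1892, -1020), -1)), Rational(1, 2)) = Pow(Add(2361, Pow(-2912, -1)), Rational(1, 2)) = Pow(Add(2361, Rational(-1, 2912)), Rational(1, 2)) = Pow(Rational(6875231, 2912), Rational(1, 2)) = Mul(Rational(1, 728), Pow(1251292042, Rational(1, 2)))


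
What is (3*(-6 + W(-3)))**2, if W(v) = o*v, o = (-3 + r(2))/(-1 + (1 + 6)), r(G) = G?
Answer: 1089/4 ≈ 272.25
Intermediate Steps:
o = -1/6 (o = (-3 + 2)/(-1 + (1 + 6)) = -1/(-1 + 7) = -1/6 ≈ -0.16667)
W(v) = -v/6
(3*(-6 + W(-3)))**2 = (3*(-6 - 1/6*(-3)))**2 = (3*(-6 + 1/2))**2 = (3*(-11/2))**2 = (-33/2)**2 = 1089/4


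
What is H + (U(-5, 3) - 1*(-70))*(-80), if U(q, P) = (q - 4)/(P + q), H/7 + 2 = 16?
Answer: -5862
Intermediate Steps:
H = 98 (H = -14 + 7*16 = -14 + 112 = 98)
U(q, P) = (-4 + q)/(P + q)
H + (U(-5, 3) - 1*(-70))*(-80) = 98 + ((-4 - 5)/(3 - 5) - 1*(-70))*(-80) = 98 + (-9/(-2) + 70)*(-80) = 98 + (-½*(-9) + 70)*(-80) = 98 + (9/2 + 70)*(-80) = 98 + (149/2)*(-80) = 98 - 5960 = -5862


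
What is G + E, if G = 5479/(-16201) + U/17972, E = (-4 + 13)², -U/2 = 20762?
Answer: 5703278805/72791093 ≈ 78.351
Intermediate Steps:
U = -41524 (U = -2*20762 = -41524)
E = 81 (E = 9² = 81)
G = -192799728/72791093 (G = 5479/(-16201) - 41524/17972 = 5479*(-1/16201) - 41524*1/17972 = -5479/16201 - 10381/4493 = -192799728/72791093 ≈ -2.6487)
G + E = -192799728/72791093 + 81 = 5703278805/72791093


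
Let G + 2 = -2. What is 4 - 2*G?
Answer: 12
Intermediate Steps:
G = -4 (G = -2 - 2 = -4)
4 - 2*G = 4 - 2*(-4) = 4 + 8 = 12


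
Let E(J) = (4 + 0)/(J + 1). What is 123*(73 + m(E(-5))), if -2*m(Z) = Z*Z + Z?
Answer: 8979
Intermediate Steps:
E(J) = 4/(1 + J)
m(Z) = -Z/2 - Z**2/2 (m(Z) = -(Z*Z + Z)/2 = -(Z**2 + Z)/2 = -(Z + Z**2)/2 = -Z/2 - Z**2/2)
123*(73 + m(E(-5))) = 123*(73 - 4/(1 - 5)*(1 + 4/(1 - 5))/2) = 123*(73 - 4/(-4)*(1 + 4/(-4))/2) = 123*(73 - 4*(-1/4)*(1 + 4*(-1/4))/2) = 123*(73 - 1/2*(-1)*(1 - 1)) = 123*(73 - 1/2*(-1)*0) = 123*(73 + 0) = 123*73 = 8979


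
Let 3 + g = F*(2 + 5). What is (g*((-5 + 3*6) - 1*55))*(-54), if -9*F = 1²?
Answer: -8568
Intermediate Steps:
F = -⅑ (F = -⅑*1² = -⅑*1 = -⅑ ≈ -0.11111)
g = -34/9 (g = -3 - (2 + 5)/9 = -3 - ⅑*7 = -3 - 7/9 = -34/9 ≈ -3.7778)
(g*((-5 + 3*6) - 1*55))*(-54) = -34*((-5 + 3*6) - 1*55)/9*(-54) = -34*((-5 + 18) - 55)/9*(-54) = -34*(13 - 55)/9*(-54) = -34/9*(-42)*(-54) = (476/3)*(-54) = -8568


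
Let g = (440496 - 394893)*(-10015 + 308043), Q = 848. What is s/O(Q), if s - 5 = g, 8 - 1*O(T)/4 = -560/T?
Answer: 720321457117/1836 ≈ 3.9233e+8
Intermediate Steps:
O(T) = 32 + 2240/T (O(T) = 32 - (-2240)/T = 32 + 2240/T)
g = 13590970884 (g = 45603*298028 = 13590970884)
s = 13590970889 (s = 5 + 13590970884 = 13590970889)
s/O(Q) = 13590970889/(32 + 2240/848) = 13590970889/(32 + 2240*(1/848)) = 13590970889/(32 + 140/53) = 13590970889/(1836/53) = 13590970889*(53/1836) = 720321457117/1836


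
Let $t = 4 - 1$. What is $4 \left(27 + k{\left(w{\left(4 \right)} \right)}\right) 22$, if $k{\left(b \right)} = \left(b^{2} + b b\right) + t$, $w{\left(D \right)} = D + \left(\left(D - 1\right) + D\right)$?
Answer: $23936$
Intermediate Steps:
$w{\left(D \right)} = -1 + 3 D$ ($w{\left(D \right)} = D + \left(\left(-1 + D\right) + D\right) = D + \left(-1 + 2 D\right) = -1 + 3 D$)
$t = 3$
$k{\left(b \right)} = 3 + 2 b^{2}$ ($k{\left(b \right)} = \left(b^{2} + b b\right) + 3 = \left(b^{2} + b^{2}\right) + 3 = 2 b^{2} + 3 = 3 + 2 b^{2}$)
$4 \left(27 + k{\left(w{\left(4 \right)} \right)}\right) 22 = 4 \left(27 + \left(3 + 2 \left(-1 + 3 \cdot 4\right)^{2}\right)\right) 22 = 4 \left(27 + \left(3 + 2 \left(-1 + 12\right)^{2}\right)\right) 22 = 4 \left(27 + \left(3 + 2 \cdot 11^{2}\right)\right) 22 = 4 \left(27 + \left(3 + 2 \cdot 121\right)\right) 22 = 4 \left(27 + \left(3 + 242\right)\right) 22 = 4 \left(27 + 245\right) 22 = 4 \cdot 272 \cdot 22 = 4 \cdot 5984 = 23936$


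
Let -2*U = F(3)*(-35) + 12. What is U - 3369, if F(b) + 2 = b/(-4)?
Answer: -27385/8 ≈ -3423.1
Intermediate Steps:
F(b) = -2 - b/4 (F(b) = -2 + b/(-4) = -2 + b*(-1/4) = -2 - b/4)
U = -433/8 (U = -((-2 - 1/4*3)*(-35) + 12)/2 = -((-2 - 3/4)*(-35) + 12)/2 = -(-11/4*(-35) + 12)/2 = -(385/4 + 12)/2 = -1/2*433/4 = -433/8 ≈ -54.125)
U - 3369 = -433/8 - 3369 = -27385/8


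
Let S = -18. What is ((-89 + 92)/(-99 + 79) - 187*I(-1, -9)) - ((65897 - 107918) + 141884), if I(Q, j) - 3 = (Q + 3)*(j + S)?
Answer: -1806523/20 ≈ -90326.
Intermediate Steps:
I(Q, j) = 3 + (-18 + j)*(3 + Q) (I(Q, j) = 3 + (Q + 3)*(j - 18) = 3 + (3 + Q)*(-18 + j) = 3 + (-18 + j)*(3 + Q))
((-89 + 92)/(-99 + 79) - 187*I(-1, -9)) - ((65897 - 107918) + 141884) = ((-89 + 92)/(-99 + 79) - 187*(-51 - 18*(-1) + 3*(-9) - 1*(-9))) - ((65897 - 107918) + 141884) = (3/(-20) - 187*(-51 + 18 - 27 + 9)) - (-42021 + 141884) = (3*(-1/20) - 187*(-51)) - 1*99863 = (-3/20 + 9537) - 99863 = 190737/20 - 99863 = -1806523/20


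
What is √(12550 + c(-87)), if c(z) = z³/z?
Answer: √20119 ≈ 141.84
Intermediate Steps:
c(z) = z²
√(12550 + c(-87)) = √(12550 + (-87)²) = √(12550 + 7569) = √20119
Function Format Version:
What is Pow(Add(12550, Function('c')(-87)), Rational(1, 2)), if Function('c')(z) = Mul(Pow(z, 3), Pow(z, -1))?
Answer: Pow(20119, Rational(1, 2)) ≈ 141.84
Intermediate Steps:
Function('c')(z) = Pow(z, 2)
Pow(Add(12550, Function('c')(-87)), Rational(1, 2)) = Pow(Add(12550, Pow(-87, 2)), Rational(1, 2)) = Pow(Add(12550, 7569), Rational(1, 2)) = Pow(20119, Rational(1, 2))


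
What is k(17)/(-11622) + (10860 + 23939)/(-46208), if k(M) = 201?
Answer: -68953631/89504896 ≈ -0.77039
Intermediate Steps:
k(17)/(-11622) + (10860 + 23939)/(-46208) = 201/(-11622) + (10860 + 23939)/(-46208) = 201*(-1/11622) + 34799*(-1/46208) = -67/3874 - 34799/46208 = -68953631/89504896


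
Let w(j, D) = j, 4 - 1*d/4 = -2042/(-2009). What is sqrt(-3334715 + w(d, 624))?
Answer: I*sqrt(274676156819)/287 ≈ 1826.1*I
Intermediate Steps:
d = 23976/2009 (d = 16 - (-8168)/(-2009) = 16 - (-8168)*(-1)/2009 = 16 - 4*2042/2009 = 16 - 8168/2009 = 23976/2009 ≈ 11.934)
sqrt(-3334715 + w(d, 624)) = sqrt(-3334715 + 23976/2009) = sqrt(-6699418459/2009) = I*sqrt(274676156819)/287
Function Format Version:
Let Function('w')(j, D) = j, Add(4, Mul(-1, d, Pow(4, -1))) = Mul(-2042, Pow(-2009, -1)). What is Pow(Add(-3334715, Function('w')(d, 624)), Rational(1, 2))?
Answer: Mul(Rational(1, 287), I, Pow(274676156819, Rational(1, 2))) ≈ Mul(1826.1, I)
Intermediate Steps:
d = Rational(23976, 2009) (d = Add(16, Mul(-4, Mul(-2042, Pow(-2009, -1)))) = Add(16, Mul(-4, Mul(-2042, Rational(-1, 2009)))) = Add(16, Mul(-4, Rational(2042, 2009))) = Add(16, Rational(-8168, 2009)) = Rational(23976, 2009) ≈ 11.934)
Pow(Add(-3334715, Function('w')(d, 624)), Rational(1, 2)) = Pow(Add(-3334715, Rational(23976, 2009)), Rational(1, 2)) = Pow(Rational(-6699418459, 2009), Rational(1, 2)) = Mul(Rational(1, 287), I, Pow(274676156819, Rational(1, 2)))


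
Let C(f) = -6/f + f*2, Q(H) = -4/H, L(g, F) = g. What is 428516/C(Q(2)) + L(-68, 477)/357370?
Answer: -76569381494/178685 ≈ -4.2852e+5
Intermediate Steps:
C(f) = -6/f + 2*f
428516/C(Q(2)) + L(-68, 477)/357370 = 428516/(-6/((-4/2)) + 2*(-4/2)) - 68/357370 = 428516/(-6/((-4*½)) + 2*(-4*½)) - 68*1/357370 = 428516/(-6/(-2) + 2*(-2)) - 34/178685 = 428516/(-6*(-½) - 4) - 34/178685 = 428516/(3 - 4) - 34/178685 = 428516/(-1) - 34/178685 = 428516*(-1) - 34/178685 = -428516 - 34/178685 = -76569381494/178685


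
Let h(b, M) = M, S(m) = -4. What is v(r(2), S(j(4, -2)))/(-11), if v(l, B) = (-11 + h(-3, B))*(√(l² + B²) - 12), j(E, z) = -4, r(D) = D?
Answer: -180/11 + 30*√5/11 ≈ -10.265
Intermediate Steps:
v(l, B) = (-12 + √(B² + l²))*(-11 + B) (v(l, B) = (-11 + B)*(√(l² + B²) - 12) = (-11 + B)*(√(B² + l²) - 12) = (-11 + B)*(-12 + √(B² + l²)) = (-12 + √(B² + l²))*(-11 + B))
v(r(2), S(j(4, -2)))/(-11) = (132 - 12*(-4) - 11*√((-4)² + 2²) - 4*√((-4)² + 2²))/(-11) = (132 + 48 - 11*√(16 + 4) - 4*√(16 + 4))*(-1/11) = (132 + 48 - 22*√5 - 8*√5)*(-1/11) = (180 - 30*√5)*(-1/11) = -180/11 + 30*√5/11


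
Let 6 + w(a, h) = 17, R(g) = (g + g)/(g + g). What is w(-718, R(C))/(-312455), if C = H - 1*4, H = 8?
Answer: -1/28405 ≈ -3.5205e-5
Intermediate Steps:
C = 4 (C = 8 - 1*4 = 8 - 4 = 4)
R(g) = 1 (R(g) = (2*g)/((2*g)) = (2*g)*(1/(2*g)) = 1)
w(a, h) = 11 (w(a, h) = -6 + 17 = 11)
w(-718, R(C))/(-312455) = 11/(-312455) = 11*(-1/312455) = -1/28405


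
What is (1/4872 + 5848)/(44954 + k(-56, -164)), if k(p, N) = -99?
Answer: 28491457/218533560 ≈ 0.13038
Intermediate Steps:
(1/4872 + 5848)/(44954 + k(-56, -164)) = (1/4872 + 5848)/(44954 - 99) = (1/4872 + 5848)/44855 = (28491457/4872)*(1/44855) = 28491457/218533560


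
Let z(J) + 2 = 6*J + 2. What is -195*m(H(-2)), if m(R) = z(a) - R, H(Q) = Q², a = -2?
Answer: 3120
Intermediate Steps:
z(J) = 6*J (z(J) = -2 + (6*J + 2) = -2 + (2 + 6*J) = 6*J)
m(R) = -12 - R (m(R) = 6*(-2) - R = -12 - R)
-195*m(H(-2)) = -195*(-12 - 1*(-2)²) = -195*(-12 - 1*4) = -195*(-12 - 4) = -195*(-16) = 3120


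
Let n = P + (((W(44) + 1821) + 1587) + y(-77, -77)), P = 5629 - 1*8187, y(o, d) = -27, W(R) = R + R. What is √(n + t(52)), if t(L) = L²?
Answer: √3615 ≈ 60.125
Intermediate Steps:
W(R) = 2*R
P = -2558 (P = 5629 - 8187 = -2558)
n = 911 (n = -2558 + (((2*44 + 1821) + 1587) - 27) = -2558 + (((88 + 1821) + 1587) - 27) = -2558 + ((1909 + 1587) - 27) = -2558 + (3496 - 27) = -2558 + 3469 = 911)
√(n + t(52)) = √(911 + 52²) = √(911 + 2704) = √3615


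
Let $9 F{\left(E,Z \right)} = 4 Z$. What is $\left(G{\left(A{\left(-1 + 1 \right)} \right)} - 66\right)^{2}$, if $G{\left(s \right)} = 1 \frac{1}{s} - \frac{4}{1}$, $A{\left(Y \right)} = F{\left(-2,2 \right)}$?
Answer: $\frac{303601}{64} \approx 4743.8$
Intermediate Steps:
$F{\left(E,Z \right)} = \frac{4 Z}{9}$
$A{\left(Y \right)} = \frac{8}{9}$ ($A{\left(Y \right)} = \frac{4}{9} \cdot 2 = \frac{8}{9}$)
$G{\left(s \right)} = -4 + \frac{1}{s}$ ($G{\left(s \right)} = \frac{1}{s} - 4 = -4 + \frac{1}{s}$)
$\left(G{\left(A{\left(-1 + 1 \right)} \right)} - 66\right)^{2} = \left(\left(-4 + \frac{1}{\frac{8}{9}}\right) - 66\right)^{2} = \left(\left(-4 + \frac{9}{8}\right) - 66\right)^{2} = \left(- \frac{23}{8} - 66\right)^{2} = \left(- \frac{551}{8}\right)^{2} = \frac{303601}{64}$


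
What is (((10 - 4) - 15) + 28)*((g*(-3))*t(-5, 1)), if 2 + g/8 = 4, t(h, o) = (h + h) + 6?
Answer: 3648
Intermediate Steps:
t(h, o) = 6 + 2*h (t(h, o) = 2*h + 6 = 6 + 2*h)
g = 16 (g = -16 + 8*4 = -16 + 32 = 16)
(((10 - 4) - 15) + 28)*((g*(-3))*t(-5, 1)) = (((10 - 4) - 15) + 28)*((16*(-3))*(6 + 2*(-5))) = ((6 - 15) + 28)*(-48*(6 - 10)) = (-9 + 28)*(-48*(-4)) = 19*192 = 3648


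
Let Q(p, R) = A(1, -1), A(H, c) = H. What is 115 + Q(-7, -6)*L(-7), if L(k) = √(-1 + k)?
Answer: 115 + 2*I*√2 ≈ 115.0 + 2.8284*I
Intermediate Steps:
Q(p, R) = 1
115 + Q(-7, -6)*L(-7) = 115 + 1*√(-1 - 7) = 115 + 1*√(-8) = 115 + 1*(2*I*√2) = 115 + 2*I*√2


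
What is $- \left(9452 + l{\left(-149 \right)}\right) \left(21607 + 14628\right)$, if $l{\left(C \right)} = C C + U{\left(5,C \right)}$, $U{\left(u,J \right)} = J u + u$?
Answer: $-1120132555$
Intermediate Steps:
$U{\left(u,J \right)} = u + J u$
$l{\left(C \right)} = 5 + C^{2} + 5 C$ ($l{\left(C \right)} = C C + 5 \left(1 + C\right) = C^{2} + \left(5 + 5 C\right) = 5 + C^{2} + 5 C$)
$- \left(9452 + l{\left(-149 \right)}\right) \left(21607 + 14628\right) = - \left(9452 + \left(5 + \left(-149\right)^{2} + 5 \left(-149\right)\right)\right) \left(21607 + 14628\right) = - \left(9452 + \left(5 + 22201 - 745\right)\right) 36235 = - \left(9452 + 21461\right) 36235 = - 30913 \cdot 36235 = \left(-1\right) 1120132555 = -1120132555$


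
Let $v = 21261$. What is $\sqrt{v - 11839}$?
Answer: $\sqrt{9422} \approx 97.067$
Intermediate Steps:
$\sqrt{v - 11839} = \sqrt{21261 - 11839} = \sqrt{9422}$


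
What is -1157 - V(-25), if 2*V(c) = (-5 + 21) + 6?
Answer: -1168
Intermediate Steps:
V(c) = 11 (V(c) = ((-5 + 21) + 6)/2 = (16 + 6)/2 = (½)*22 = 11)
-1157 - V(-25) = -1157 - 1*11 = -1157 - 11 = -1168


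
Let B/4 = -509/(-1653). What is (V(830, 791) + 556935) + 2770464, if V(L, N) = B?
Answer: 5500192583/1653 ≈ 3.3274e+6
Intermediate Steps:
B = 2036/1653 (B = 4*(-509/(-1653)) = 4*(-509*(-1/1653)) = 4*(509/1653) = 2036/1653 ≈ 1.2317)
V(L, N) = 2036/1653
(V(830, 791) + 556935) + 2770464 = (2036/1653 + 556935) + 2770464 = 920615591/1653 + 2770464 = 5500192583/1653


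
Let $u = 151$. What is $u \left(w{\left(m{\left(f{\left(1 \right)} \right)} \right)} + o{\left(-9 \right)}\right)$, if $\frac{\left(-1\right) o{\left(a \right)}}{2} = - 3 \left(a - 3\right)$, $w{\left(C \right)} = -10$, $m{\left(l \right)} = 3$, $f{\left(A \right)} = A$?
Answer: $-12382$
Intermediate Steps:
$o{\left(a \right)} = -18 + 6 a$ ($o{\left(a \right)} = - 2 \left(- 3 \left(a - 3\right)\right) = - 2 \left(- 3 \left(-3 + a\right)\right) = - 2 \left(9 - 3 a\right) = -18 + 6 a$)
$u \left(w{\left(m{\left(f{\left(1 \right)} \right)} \right)} + o{\left(-9 \right)}\right) = 151 \left(-10 + \left(-18 + 6 \left(-9\right)\right)\right) = 151 \left(-10 - 72\right) = 151 \left(-82\right) = -12382$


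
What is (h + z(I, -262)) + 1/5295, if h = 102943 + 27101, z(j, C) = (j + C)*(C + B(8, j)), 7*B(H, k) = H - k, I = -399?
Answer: 9814573732/37065 ≈ 2.6479e+5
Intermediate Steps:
B(H, k) = -k/7 + H/7 (B(H, k) = (H - k)/7 = -k/7 + H/7)
z(j, C) = (C + j)*(8/7 + C - j/7) (z(j, C) = (j + C)*(C + (-j/7 + (⅐)*8)) = (C + j)*(C + (-j/7 + 8/7)) = (C + j)*(C + (8/7 - j/7)) = (C + j)*(8/7 + C - j/7))
h = 130044
(h + z(I, -262)) + 1/5295 = (130044 + ((-262)² - 262*(-399) - ⅐*(-262)*(-8 - 399) - ⅐*(-399)*(-8 - 399))) + 1/5295 = (130044 + (68644 + 104538 - ⅐*(-262)*(-407) - ⅐*(-399)*(-407))) + 1/5295 = (130044 + (68644 + 104538 - 106634/7 - 23199)) + 1/5295 = (130044 + 943247/7) + 1/5295 = 1853555/7 + 1/5295 = 9814573732/37065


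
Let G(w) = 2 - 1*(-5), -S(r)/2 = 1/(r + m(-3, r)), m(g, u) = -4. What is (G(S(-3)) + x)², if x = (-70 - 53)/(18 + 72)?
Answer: 28561/900 ≈ 31.734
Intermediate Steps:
x = -41/30 (x = -123/90 = -123*1/90 = -41/30 ≈ -1.3667)
S(r) = -2/(-4 + r) (S(r) = -2/(r - 4) = -2/(-4 + r))
G(w) = 7 (G(w) = 2 + 5 = 7)
(G(S(-3)) + x)² = (7 - 41/30)² = (169/30)² = 28561/900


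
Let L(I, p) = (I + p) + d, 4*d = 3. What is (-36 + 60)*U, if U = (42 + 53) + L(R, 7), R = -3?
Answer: 2394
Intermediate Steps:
d = ¾ (d = (¼)*3 = ¾ ≈ 0.75000)
L(I, p) = ¾ + I + p (L(I, p) = (I + p) + ¾ = ¾ + I + p)
U = 399/4 (U = (42 + 53) + (¾ - 3 + 7) = 95 + 19/4 = 399/4 ≈ 99.750)
(-36 + 60)*U = (-36 + 60)*(399/4) = 24*(399/4) = 2394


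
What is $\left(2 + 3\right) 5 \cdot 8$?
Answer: $200$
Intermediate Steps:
$\left(2 + 3\right) 5 \cdot 8 = 5 \cdot 5 \cdot 8 = 25 \cdot 8 = 200$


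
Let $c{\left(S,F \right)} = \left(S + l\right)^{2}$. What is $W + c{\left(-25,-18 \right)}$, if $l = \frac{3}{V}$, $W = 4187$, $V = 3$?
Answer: $4763$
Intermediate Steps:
$l = 1$ ($l = \frac{3}{3} = 3 \cdot \frac{1}{3} = 1$)
$c{\left(S,F \right)} = \left(1 + S\right)^{2}$ ($c{\left(S,F \right)} = \left(S + 1\right)^{2} = \left(1 + S\right)^{2}$)
$W + c{\left(-25,-18 \right)} = 4187 + \left(1 - 25\right)^{2} = 4187 + \left(-24\right)^{2} = 4187 + 576 = 4763$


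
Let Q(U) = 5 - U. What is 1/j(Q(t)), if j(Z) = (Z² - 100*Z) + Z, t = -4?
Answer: -1/810 ≈ -0.0012346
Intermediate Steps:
j(Z) = Z² - 99*Z
1/j(Q(t)) = 1/((5 - 1*(-4))*(-99 + (5 - 1*(-4)))) = 1/((5 + 4)*(-99 + (5 + 4))) = 1/(9*(-99 + 9)) = 1/(9*(-90)) = 1/(-810) = -1/810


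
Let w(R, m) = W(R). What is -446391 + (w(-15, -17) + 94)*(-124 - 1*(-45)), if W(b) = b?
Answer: -452632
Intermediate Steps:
w(R, m) = R
-446391 + (w(-15, -17) + 94)*(-124 - 1*(-45)) = -446391 + (-15 + 94)*(-124 - 1*(-45)) = -446391 + 79*(-124 + 45) = -446391 + 79*(-79) = -446391 - 6241 = -452632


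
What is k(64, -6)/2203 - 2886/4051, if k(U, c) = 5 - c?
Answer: -6313297/8924353 ≈ -0.70742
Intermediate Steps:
k(64, -6)/2203 - 2886/4051 = (5 - 1*(-6))/2203 - 2886/4051 = (5 + 6)*(1/2203) - 2886*1/4051 = 11*(1/2203) - 2886/4051 = 11/2203 - 2886/4051 = -6313297/8924353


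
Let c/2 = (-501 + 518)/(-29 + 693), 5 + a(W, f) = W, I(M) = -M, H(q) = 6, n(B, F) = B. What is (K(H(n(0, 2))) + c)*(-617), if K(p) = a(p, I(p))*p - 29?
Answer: 4700923/332 ≈ 14159.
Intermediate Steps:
a(W, f) = -5 + W
c = 17/332 (c = 2*((-501 + 518)/(-29 + 693)) = 2*(17/664) = 17/332 ≈ 0.051205)
K(p) = -29 + p*(-5 + p) (K(p) = (-5 + p)*p - 29 = p*(-5 + p) - 29 = -29 + p*(-5 + p))
(K(H(n(0, 2))) + c)*(-617) = ((-29 + 6*(-5 + 6)) + 17/332)*(-617) = ((-29 + 6*1) + 17/332)*(-617) = ((-29 + 6) + 17/332)*(-617) = (-23 + 17/332)*(-617) = -7619/332*(-617) = 4700923/332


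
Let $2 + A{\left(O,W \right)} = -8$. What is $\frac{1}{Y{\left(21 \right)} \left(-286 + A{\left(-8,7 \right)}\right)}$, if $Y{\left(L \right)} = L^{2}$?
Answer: $- \frac{1}{130536} \approx -7.6607 \cdot 10^{-6}$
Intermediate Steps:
$A{\left(O,W \right)} = -10$ ($A{\left(O,W \right)} = -2 - 8 = -10$)
$\frac{1}{Y{\left(21 \right)} \left(-286 + A{\left(-8,7 \right)}\right)} = \frac{1}{21^{2} \left(-286 - 10\right)} = \frac{1}{441 \left(-296\right)} = \frac{1}{-130536} = - \frac{1}{130536}$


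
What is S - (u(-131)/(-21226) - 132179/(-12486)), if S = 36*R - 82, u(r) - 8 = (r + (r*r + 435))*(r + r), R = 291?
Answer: 1347379991219/132513918 ≈ 10168.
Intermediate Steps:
u(r) = 8 + 2*r*(435 + r + r**2) (u(r) = 8 + (r + (r*r + 435))*(r + r) = 8 + (r + (r**2 + 435))*(2*r) = 8 + (r + (435 + r**2))*(2*r) = 8 + (435 + r + r**2)*(2*r) = 8 + 2*r*(435 + r + r**2))
S = 10394 (S = 36*291 - 82 = 10476 - 82 = 10394)
S - (u(-131)/(-21226) - 132179/(-12486)) = 10394 - ((8 + 2*(-131)**2 + 2*(-131)**3 + 870*(-131))/(-21226) - 132179/(-12486)) = 10394 - ((8 + 2*17161 + 2*(-2248091) - 113970)*(-1/21226) - 132179*(-1/12486)) = 10394 - ((8 + 34322 - 4496182 - 113970)*(-1/21226) + 132179/12486) = 10394 - (-4575822*(-1/21226) + 132179/12486) = 10394 - (2287911/10613 + 132179/12486) = 10394 - 1*29969672473/132513918 = 10394 - 29969672473/132513918 = 1347379991219/132513918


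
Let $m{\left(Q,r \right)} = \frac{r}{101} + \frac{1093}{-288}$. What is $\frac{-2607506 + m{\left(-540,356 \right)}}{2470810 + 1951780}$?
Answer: $- \frac{75847142393}{128644297920} \approx -0.58959$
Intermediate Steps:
$m{\left(Q,r \right)} = - \frac{1093}{288} + \frac{r}{101}$ ($m{\left(Q,r \right)} = r \frac{1}{101} + 1093 \left(- \frac{1}{288}\right) = \frac{r}{101} - \frac{1093}{288} = - \frac{1093}{288} + \frac{r}{101}$)
$\frac{-2607506 + m{\left(-540,356 \right)}}{2470810 + 1951780} = \frac{-2607506 + \left(- \frac{1093}{288} + \frac{1}{101} \cdot 356\right)}{2470810 + 1951780} = \frac{-2607506 + \left(- \frac{1093}{288} + \frac{356}{101}\right)}{4422590} = \left(-2607506 - \frac{7865}{29088}\right) \frac{1}{4422590} = \left(- \frac{75847142393}{29088}\right) \frac{1}{4422590} = - \frac{75847142393}{128644297920}$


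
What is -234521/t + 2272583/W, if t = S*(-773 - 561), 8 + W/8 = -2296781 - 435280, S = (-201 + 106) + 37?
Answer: -1325413680867/422771285336 ≈ -3.1351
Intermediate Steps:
S = -58 (S = -95 + 37 = -58)
W = -21856552 (W = -64 + 8*(-2296781 - 435280) = -64 + 8*(-2732061) = -64 - 21856488 = -21856552)
t = 77372 (t = -58*(-773 - 561) = -58*(-1334) = 77372)
-234521/t + 2272583/W = -234521/77372 + 2272583/(-21856552) = -234521*1/77372 + 2272583*(-1/21856552) = -234521/77372 - 2272583/21856552 = -1325413680867/422771285336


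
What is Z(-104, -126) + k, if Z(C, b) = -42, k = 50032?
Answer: 49990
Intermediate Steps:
Z(-104, -126) + k = -42 + 50032 = 49990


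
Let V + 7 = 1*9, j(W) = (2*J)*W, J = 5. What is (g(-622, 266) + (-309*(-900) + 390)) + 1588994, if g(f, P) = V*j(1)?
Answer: 1867504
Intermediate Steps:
j(W) = 10*W (j(W) = (2*5)*W = 10*W)
V = 2 (V = -7 + 1*9 = -7 + 9 = 2)
g(f, P) = 20 (g(f, P) = 2*(10*1) = 2*10 = 20)
(g(-622, 266) + (-309*(-900) + 390)) + 1588994 = (20 + (-309*(-900) + 390)) + 1588994 = (20 + (278100 + 390)) + 1588994 = (20 + 278490) + 1588994 = 278510 + 1588994 = 1867504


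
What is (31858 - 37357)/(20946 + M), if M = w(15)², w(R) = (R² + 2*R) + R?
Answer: -1833/31282 ≈ -0.058596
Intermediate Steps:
w(R) = R² + 3*R
M = 72900 (M = (15*(3 + 15))² = (15*18)² = 270² = 72900)
(31858 - 37357)/(20946 + M) = (31858 - 37357)/(20946 + 72900) = -5499/93846 = -5499*1/93846 = -1833/31282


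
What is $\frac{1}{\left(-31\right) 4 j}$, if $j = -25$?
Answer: $\frac{1}{3100} \approx 0.00032258$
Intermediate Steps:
$\frac{1}{\left(-31\right) 4 j} = \frac{1}{\left(-31\right) 4 \left(-25\right)} = \frac{1}{\left(-124\right) \left(-25\right)} = \frac{1}{3100}$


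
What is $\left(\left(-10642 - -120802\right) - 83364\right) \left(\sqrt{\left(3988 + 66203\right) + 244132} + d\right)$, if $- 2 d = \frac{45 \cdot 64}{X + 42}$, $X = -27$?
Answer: $-2572416 + 26796 \sqrt{314323} \approx 1.2451 \cdot 10^{7}$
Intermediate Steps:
$d = -96$ ($d = - \frac{45 \cdot 64 \frac{1}{-27 + 42}}{2} = - \frac{2880 \cdot \frac{1}{15}}{2} = \left(- \frac{1}{2}\right) 192 = -96$)
$\left(\left(-10642 - -120802\right) - 83364\right) \left(\sqrt{\left(3988 + 66203\right) + 244132} + d\right) = \left(\left(-10642 - -120802\right) - 83364\right) \left(\sqrt{\left(3988 + 66203\right) + 244132} - 96\right) = \left(\left(-10642 + 120802\right) - 83364\right) \left(\sqrt{70191 + 244132} - 96\right) = \left(110160 - 83364\right) \left(\sqrt{314323} - 96\right) = 26796 \left(-96 + \sqrt{314323}\right) = -2572416 + 26796 \sqrt{314323}$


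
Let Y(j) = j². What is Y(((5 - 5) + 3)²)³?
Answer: 531441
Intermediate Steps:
Y(((5 - 5) + 3)²)³ = ((((5 - 5) + 3)²)²)³ = (((0 + 3)²)²)³ = ((3²)²)³ = (9²)³ = 81³ = 531441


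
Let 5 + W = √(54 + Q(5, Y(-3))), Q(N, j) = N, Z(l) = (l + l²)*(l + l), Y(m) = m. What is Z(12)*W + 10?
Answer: -18710 + 3744*√59 ≈ 10048.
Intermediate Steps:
Z(l) = 2*l*(l + l²) (Z(l) = (l + l²)*(2*l) = 2*l*(l + l²))
W = -5 + √59 (W = -5 + √(54 + 5) = -5 + √59 ≈ 2.6811)
Z(12)*W + 10 = (2*12²*(1 + 12))*(-5 + √59) + 10 = (2*144*13)*(-5 + √59) + 10 = 3744*(-5 + √59) + 10 = (-18720 + 3744*√59) + 10 = -18710 + 3744*√59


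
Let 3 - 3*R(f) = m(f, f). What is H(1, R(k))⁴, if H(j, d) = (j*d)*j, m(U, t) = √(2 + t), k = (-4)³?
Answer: (3 - I*√62)⁴/81 ≈ 7.1235 + 61.826*I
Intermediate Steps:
k = -64
R(f) = 1 - √(2 + f)/3
H(j, d) = d*j² (H(j, d) = (d*j)*j = d*j²)
H(1, R(k))⁴ = ((1 - √(2 - 64)/3)*1²)⁴ = ((1 - I*√62/3)*1)⁴ = (1 - I*√62/3)⁴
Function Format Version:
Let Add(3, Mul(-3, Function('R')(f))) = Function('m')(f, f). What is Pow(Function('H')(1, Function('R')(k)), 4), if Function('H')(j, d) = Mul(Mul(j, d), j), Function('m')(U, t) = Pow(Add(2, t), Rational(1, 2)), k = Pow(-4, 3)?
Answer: Mul(Rational(1, 81), Pow(Add(3, Mul(-1, I, Pow(62, Rational(1, 2)))), 4)) ≈ Add(7.1235, Mul(61.826, I))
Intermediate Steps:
k = -64
Function('R')(f) = Add(1, Mul(Rational(-1, 3), Pow(Add(2, f), Rational(1, 2))))
Function('H')(j, d) = Mul(d, Pow(j, 2)) (Function('H')(j, d) = Mul(Mul(d, j), j) = Mul(d, Pow(j, 2)))
Pow(Function('H')(1, Function('R')(k)), 4) = Pow(Mul(Add(1, Mul(Rational(-1, 3), Pow(Add(2, -64), Rational(1, 2)))), Pow(1, 2)), 4) = Pow(Mul(Add(1, Mul(Rational(-1, 3), Pow(-62, Rational(1, 2)))), 1), 4) = Pow(Mul(Add(1, Mul(Rational(-1, 3), Mul(I, Pow(62, Rational(1, 2))))), 1), 4) = Pow(Mul(Add(1, Mul(Rational(-1, 3), I, Pow(62, Rational(1, 2)))), 1), 4) = Pow(Add(1, Mul(Rational(-1, 3), I, Pow(62, Rational(1, 2)))), 4)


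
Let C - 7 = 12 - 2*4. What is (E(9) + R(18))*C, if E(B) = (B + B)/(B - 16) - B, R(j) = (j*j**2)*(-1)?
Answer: -449955/7 ≈ -64279.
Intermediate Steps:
R(j) = -j**3 (R(j) = j**3*(-1) = -j**3)
C = 11 (C = 7 + (12 - 2*4) = 7 + (12 - 8) = 7 + 4 = 11)
E(B) = -B + 2*B/(-16 + B) (E(B) = (2*B)/(-16 + B) - B = 2*B/(-16 + B) - B = -B + 2*B/(-16 + B))
(E(9) + R(18))*C = (9*(18 - 1*9)/(-16 + 9) - 1*18**3)*11 = (9*(18 - 9)/(-7) - 1*5832)*11 = (9*(-1/7)*9 - 5832)*11 = (-81/7 - 5832)*11 = -40905/7*11 = -449955/7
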